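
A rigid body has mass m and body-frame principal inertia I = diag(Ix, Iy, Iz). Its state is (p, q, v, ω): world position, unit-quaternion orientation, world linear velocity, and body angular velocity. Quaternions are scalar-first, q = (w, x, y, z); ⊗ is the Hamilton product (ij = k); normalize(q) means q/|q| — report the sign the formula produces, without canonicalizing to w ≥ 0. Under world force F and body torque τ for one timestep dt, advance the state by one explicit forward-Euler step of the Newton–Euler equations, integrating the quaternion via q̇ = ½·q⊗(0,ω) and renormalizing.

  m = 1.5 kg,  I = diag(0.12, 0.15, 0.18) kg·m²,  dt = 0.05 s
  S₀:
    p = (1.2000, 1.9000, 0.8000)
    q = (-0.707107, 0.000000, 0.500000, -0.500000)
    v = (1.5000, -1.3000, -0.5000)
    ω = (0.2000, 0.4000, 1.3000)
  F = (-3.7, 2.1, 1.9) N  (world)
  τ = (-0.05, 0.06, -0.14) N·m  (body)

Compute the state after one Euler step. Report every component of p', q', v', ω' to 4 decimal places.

p' = (1.2750, 1.8350, 0.7750)
q' = (-0.6954, 0.0177, 0.4901, -0.5252)
v' = (1.3767, -1.2300, -0.4367)
ω' = (0.1727, 0.4252, 1.2604)

linear accel F/m = (-2.4667, 1.4000, 1.2667)
p' = p + v·dt = (1.2750, 1.8350, 0.7750)
v' = v + a·dt = (1.3767, -1.2300, -0.4367)
angular accel α = (-0.5467, 0.5040, -0.7911)
ω' = ω + α·dt = (0.1727, 0.4252, 1.2604)
Hamilton product q⊗(0,ω) = (0.4500000, 0.7085786, -0.3828428, -1.0192391)
updated quaternion q' = (-0.6954, 0.0177, 0.4901, -0.5252)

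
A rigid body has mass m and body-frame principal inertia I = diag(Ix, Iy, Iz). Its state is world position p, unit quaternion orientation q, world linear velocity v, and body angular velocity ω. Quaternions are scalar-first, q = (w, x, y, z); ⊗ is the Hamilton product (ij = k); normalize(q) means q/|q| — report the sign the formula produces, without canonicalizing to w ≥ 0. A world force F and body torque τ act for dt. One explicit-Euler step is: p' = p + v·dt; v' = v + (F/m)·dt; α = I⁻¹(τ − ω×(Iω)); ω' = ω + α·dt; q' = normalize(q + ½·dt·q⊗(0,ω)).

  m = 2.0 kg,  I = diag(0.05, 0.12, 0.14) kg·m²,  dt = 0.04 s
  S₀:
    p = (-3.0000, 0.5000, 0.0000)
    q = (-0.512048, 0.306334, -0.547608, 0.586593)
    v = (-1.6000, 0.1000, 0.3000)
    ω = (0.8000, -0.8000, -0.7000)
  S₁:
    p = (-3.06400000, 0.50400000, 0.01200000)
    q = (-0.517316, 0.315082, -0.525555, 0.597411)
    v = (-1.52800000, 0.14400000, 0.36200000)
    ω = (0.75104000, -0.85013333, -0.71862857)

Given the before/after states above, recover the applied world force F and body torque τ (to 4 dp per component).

v₁ − v₀ = (0.07200000, 0.04400000, 0.06200000)
F = m·Δv/dt = (3.6000, 2.2000, 3.1000)
ω₁ − ω₀ = (-0.04896000, -0.05013333, -0.01862857)
applied torque τ = (-0.0500, -0.1000, -0.1100)

F = (3.6000, 2.2000, 3.1000)
τ = (-0.0500, -0.1000, -0.1100)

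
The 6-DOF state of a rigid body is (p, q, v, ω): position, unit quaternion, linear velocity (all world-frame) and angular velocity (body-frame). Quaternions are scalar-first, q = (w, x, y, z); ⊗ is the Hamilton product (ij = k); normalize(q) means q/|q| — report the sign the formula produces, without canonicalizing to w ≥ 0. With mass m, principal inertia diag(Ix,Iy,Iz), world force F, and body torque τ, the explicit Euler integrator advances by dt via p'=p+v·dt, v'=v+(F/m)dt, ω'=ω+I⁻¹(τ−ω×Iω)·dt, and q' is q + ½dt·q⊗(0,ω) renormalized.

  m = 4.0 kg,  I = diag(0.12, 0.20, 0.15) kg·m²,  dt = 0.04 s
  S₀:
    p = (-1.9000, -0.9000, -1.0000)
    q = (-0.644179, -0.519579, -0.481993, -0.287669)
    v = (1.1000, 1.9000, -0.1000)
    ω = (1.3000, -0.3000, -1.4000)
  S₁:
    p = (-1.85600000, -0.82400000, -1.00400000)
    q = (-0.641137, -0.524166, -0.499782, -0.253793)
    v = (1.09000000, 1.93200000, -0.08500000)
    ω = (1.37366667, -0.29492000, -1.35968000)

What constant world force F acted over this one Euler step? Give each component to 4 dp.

F = (-1.0000, 3.2000, 1.5000)

v₁ − v₀ = (-0.01000000, 0.03200000, 0.01500000)
applied force F = (-1.0000, 3.2000, 1.5000)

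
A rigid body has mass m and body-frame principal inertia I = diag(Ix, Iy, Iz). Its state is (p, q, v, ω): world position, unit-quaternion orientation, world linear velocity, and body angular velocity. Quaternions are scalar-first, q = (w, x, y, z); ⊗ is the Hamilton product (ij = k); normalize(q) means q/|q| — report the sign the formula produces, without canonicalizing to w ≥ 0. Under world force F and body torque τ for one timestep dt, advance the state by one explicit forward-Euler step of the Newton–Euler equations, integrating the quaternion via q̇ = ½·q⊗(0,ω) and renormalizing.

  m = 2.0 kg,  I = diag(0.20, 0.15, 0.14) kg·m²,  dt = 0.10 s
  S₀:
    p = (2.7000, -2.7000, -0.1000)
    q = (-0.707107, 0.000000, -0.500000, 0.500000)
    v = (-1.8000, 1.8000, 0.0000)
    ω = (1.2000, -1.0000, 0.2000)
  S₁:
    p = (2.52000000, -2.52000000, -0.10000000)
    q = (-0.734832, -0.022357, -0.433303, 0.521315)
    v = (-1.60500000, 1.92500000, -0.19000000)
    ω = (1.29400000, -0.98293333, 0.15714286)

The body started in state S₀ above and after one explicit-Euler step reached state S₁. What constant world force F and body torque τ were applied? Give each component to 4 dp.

F = (3.9000, 2.5000, -3.8000)
τ = (0.1900, 0.0400, 0.0000)

ω₁ − ω₀ = (0.09400000, 0.01706667, -0.04285714)
gyro term ω₀×Iω₀ = (0.0020, 0.0144, 0.0600)
I·α + gyro = (0.1900, 0.0400, 0.0000)
Δv = v₁−v₀ = (0.19500000, 0.12500000, -0.19000000)
m·(v₁−v₀)/dt = (3.9000, 2.5000, -3.8000)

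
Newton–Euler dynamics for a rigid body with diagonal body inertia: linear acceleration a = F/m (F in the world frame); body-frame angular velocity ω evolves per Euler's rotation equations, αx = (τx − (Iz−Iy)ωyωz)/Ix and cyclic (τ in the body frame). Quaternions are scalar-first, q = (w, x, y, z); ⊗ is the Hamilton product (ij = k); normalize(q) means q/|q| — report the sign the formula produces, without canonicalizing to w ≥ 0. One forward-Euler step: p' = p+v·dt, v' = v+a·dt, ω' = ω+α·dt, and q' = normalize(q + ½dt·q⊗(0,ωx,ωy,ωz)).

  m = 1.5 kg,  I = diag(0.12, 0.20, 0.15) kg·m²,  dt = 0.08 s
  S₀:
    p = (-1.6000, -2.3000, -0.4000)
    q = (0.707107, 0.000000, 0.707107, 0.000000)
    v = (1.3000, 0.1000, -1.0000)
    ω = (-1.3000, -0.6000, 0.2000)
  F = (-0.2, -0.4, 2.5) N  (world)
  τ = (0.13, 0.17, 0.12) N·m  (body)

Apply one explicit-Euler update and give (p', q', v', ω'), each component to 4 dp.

p' = (-1.4960, -2.2920, -0.4800)
q' = (0.7229, -0.0311, 0.6890, 0.0424)
v' = (1.2893, 0.0787, -0.8667)
ω' = (-1.2173, -0.5351, 0.2307)

gyro term ω×Iω = (0.0060, 0.0078, 0.0624)
(τ − ω×Iω)/I = (1.0333, 0.8110, 0.3840)
ω + α·dt = (-1.2173, -0.5351, 0.2307)
q⊗(0,ω) = (0.4242642, -0.7778177, -0.4242642, 1.0606605)
q' = normalize(q + ½dt·q⊗(0,ω)) = (0.7229, -0.0311, 0.6890, 0.0424)
linear accel F/m = (-0.1333, -0.2667, 1.6667)
p' = p + v·dt = (-1.4960, -2.2920, -0.4800)
new velocity v' = (1.2893, 0.0787, -0.8667)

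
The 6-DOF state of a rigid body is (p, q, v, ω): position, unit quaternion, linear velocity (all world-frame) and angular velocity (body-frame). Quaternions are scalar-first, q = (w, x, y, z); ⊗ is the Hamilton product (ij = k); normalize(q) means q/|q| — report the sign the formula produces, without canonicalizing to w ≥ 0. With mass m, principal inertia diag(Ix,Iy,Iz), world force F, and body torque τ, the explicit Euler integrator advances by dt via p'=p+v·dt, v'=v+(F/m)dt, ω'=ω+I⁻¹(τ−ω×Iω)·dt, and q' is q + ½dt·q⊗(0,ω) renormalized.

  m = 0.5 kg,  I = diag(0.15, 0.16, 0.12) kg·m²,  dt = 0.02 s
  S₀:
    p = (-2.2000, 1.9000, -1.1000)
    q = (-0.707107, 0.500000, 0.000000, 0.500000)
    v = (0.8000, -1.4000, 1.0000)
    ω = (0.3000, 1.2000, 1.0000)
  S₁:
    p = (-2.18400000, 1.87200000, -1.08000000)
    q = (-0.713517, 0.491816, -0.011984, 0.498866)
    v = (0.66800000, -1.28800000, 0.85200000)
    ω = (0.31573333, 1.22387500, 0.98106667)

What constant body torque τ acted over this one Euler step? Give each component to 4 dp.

ω₁ − ω₀ = (0.01573333, 0.02387500, -0.01893333)
gyro term ω₀×Iω₀ = (-0.0480, 0.0090, 0.0036)
I·α + gyro = (0.0700, 0.2000, -0.1100)

τ = (0.0700, 0.2000, -0.1100)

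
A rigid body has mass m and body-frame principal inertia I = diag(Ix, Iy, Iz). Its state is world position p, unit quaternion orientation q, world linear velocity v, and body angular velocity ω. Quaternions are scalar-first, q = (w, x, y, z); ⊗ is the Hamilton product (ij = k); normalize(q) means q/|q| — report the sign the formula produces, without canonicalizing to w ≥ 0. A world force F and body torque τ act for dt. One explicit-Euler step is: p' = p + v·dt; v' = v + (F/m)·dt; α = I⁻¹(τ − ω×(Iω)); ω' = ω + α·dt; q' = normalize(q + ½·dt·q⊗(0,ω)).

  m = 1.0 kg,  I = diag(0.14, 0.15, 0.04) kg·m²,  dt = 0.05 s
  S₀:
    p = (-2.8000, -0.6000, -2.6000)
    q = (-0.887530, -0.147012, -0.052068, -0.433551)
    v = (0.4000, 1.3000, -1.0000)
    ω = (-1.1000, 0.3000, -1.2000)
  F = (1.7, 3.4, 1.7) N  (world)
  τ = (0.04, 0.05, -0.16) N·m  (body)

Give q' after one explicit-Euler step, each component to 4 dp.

q⊗(0,ω) = (-0.6663540, 1.1688299, 0.0342327, 0.9636576)
q' = normalize(q + ½dt·q⊗(0,ω)) = (-0.9034, -0.1177, -0.0512, -0.4091)

q' = (-0.9034, -0.1177, -0.0512, -0.4091)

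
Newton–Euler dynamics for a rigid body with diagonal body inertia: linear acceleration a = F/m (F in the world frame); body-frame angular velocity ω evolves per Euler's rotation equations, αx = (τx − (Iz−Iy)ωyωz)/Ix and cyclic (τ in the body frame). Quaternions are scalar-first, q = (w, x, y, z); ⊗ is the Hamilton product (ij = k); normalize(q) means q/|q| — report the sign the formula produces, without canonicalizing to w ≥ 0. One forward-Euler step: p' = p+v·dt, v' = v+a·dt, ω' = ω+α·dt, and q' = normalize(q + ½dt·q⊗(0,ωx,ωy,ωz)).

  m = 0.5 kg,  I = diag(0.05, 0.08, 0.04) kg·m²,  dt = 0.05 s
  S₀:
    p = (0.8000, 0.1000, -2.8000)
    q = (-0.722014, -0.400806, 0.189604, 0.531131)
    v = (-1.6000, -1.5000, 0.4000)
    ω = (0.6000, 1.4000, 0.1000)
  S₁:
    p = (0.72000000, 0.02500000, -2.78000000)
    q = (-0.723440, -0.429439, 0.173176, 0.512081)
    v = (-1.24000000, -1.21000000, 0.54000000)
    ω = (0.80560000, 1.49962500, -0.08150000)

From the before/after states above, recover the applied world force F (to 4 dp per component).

Δv = v₁−v₀ = (0.36000000, 0.29000000, 0.14000000)
F = m·Δv/dt = (3.6000, 2.9000, 1.4000)

F = (3.6000, 2.9000, 1.4000)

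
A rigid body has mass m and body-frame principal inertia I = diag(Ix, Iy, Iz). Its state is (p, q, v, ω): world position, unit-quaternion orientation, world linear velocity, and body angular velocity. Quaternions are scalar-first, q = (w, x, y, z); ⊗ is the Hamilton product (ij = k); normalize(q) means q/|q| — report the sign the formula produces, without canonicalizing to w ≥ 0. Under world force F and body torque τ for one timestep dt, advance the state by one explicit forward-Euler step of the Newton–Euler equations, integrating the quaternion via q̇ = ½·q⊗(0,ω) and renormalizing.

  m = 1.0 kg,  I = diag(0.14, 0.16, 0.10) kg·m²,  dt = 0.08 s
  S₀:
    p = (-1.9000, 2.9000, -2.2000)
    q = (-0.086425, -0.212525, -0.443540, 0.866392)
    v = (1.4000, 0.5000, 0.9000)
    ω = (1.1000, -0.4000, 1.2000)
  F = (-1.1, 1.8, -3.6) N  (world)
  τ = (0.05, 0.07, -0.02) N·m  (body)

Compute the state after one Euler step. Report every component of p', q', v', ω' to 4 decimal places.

angular accel α = (0.1514, 0.1075, -0.1120)
ω + α·dt = (1.1121, -0.3914, 1.1910)
2q̇ = q⊗(0,ω) = (-0.9833089, -0.2807587, 1.2426312, 0.4691940)
q + ½dt·q⊗(0,ω), renormalized = (-0.1255, -0.2233, -0.3930, 0.8832)
linear accel F/m = (-1.1000, 1.8000, -3.6000)
p + v·dt = (-1.7880, 2.9400, -2.1280)
v' = v + a·dt = (1.3120, 0.6440, 0.6120)

p' = (-1.7880, 2.9400, -2.1280)
q' = (-0.1255, -0.2233, -0.3930, 0.8832)
v' = (1.3120, 0.6440, 0.6120)
ω' = (1.1121, -0.3914, 1.1910)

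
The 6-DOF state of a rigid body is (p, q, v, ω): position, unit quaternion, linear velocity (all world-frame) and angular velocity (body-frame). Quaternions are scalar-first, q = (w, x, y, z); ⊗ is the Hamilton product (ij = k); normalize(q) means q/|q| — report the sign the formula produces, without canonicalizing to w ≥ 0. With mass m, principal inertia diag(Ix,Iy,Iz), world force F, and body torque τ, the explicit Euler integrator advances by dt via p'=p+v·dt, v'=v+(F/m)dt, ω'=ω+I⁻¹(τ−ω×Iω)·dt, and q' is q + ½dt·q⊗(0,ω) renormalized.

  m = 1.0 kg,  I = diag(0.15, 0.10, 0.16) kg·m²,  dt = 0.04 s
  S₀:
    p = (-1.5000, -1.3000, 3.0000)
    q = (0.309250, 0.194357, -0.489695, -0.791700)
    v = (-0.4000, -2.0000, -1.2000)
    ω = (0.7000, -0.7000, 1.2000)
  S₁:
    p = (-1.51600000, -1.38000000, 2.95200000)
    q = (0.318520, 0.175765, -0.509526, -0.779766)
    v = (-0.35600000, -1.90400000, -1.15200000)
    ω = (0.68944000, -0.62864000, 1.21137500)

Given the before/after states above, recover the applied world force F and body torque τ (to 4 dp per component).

F = (1.1000, 2.4000, 1.2000)
τ = (-0.0900, 0.1700, 0.0700)

Δv = v₁−v₀ = (0.04400000, 0.09600000, 0.04800000)
F = m·Δv/dt = (1.1000, 2.4000, 1.2000)
ω₁ − ω₀ = (-0.01056000, 0.07136000, 0.01137500)
τ = I·(Δω/dt) + ω₀×(Iω₀) = (-0.0900, 0.1700, 0.0700)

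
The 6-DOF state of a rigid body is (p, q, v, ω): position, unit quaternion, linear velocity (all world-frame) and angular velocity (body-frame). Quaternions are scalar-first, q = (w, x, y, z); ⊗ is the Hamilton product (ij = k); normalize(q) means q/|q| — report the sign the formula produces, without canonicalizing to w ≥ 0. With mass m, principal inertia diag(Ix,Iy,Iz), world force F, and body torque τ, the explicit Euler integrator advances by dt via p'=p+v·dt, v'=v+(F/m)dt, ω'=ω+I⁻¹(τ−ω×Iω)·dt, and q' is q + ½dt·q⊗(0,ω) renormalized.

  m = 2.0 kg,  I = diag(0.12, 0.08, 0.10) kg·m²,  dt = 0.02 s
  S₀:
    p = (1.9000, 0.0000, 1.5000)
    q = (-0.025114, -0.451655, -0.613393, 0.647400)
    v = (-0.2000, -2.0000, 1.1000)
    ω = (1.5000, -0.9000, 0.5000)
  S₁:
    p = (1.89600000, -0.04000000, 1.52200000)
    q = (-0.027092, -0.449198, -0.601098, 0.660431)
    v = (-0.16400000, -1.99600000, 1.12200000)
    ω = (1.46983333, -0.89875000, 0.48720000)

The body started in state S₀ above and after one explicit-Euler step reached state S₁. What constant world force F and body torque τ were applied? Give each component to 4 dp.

F = (3.6000, 0.4000, 2.2000)
τ = (-0.1900, 0.0200, -0.0100)

ω₁ − ω₀ = (-0.03016667, 0.00125000, -0.01280000)
gyro term ω₀×Iω₀ = (-0.0090, 0.0150, 0.0540)
I·α + gyro = (-0.1900, 0.0200, -0.0100)
velocity change Δv = (0.03600000, 0.00400000, 0.02200000)
F = m·Δv/dt = (3.6000, 0.4000, 2.2000)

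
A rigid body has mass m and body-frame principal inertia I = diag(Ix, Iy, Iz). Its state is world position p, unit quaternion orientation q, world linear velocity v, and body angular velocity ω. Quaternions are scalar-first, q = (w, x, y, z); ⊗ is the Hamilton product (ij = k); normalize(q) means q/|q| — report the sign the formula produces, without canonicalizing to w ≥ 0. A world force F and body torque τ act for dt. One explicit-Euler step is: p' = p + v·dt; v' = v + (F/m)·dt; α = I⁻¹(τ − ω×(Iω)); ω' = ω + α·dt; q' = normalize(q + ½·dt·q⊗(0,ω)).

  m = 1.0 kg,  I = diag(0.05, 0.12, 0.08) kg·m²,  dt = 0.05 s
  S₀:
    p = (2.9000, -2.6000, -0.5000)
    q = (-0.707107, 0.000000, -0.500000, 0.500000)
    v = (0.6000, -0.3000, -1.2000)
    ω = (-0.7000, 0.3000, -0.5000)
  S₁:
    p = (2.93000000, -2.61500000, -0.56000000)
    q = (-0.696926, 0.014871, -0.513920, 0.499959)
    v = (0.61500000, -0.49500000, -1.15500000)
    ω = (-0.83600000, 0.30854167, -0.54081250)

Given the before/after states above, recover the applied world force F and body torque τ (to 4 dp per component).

Δω = ω₁−ω₀ = (-0.13600000, 0.00854167, -0.04081250)
ω₀×(Iω₀) = (0.0060, -0.0105, -0.0147)
τ = I·(Δω/dt) + ω₀×(Iω₀) = (-0.1300, 0.0100, -0.0800)
Δv = v₁−v₀ = (0.01500000, -0.19500000, 0.04500000)
F = m·Δv/dt = (0.3000, -3.9000, 0.9000)

F = (0.3000, -3.9000, 0.9000)
τ = (-0.1300, 0.0100, -0.0800)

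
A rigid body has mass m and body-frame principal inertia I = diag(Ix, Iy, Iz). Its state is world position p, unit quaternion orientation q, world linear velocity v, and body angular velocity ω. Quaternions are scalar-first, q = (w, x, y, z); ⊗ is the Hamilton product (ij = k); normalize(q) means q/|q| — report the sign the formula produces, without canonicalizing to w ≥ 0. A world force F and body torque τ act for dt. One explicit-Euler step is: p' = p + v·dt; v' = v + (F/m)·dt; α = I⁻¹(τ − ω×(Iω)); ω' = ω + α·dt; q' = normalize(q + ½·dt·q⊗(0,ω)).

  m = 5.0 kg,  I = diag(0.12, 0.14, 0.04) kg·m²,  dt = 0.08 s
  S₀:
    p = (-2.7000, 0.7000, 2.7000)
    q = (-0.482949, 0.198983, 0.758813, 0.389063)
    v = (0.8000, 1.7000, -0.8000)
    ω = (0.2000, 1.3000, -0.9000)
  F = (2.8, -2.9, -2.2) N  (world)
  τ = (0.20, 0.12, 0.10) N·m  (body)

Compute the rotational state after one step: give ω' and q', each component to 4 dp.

angular accel α = (0.6917, 0.9600, 2.3700)
ω + α·dt = (0.2553, 1.3768, -0.7104)
2q̇ = q⊗(0,ω) = (-0.6760968, -1.2853034, -0.3709364, 0.5415694)
q + ½dt·q⊗(0,ω), renormalized = (-0.5090, 0.1473, 0.7425, 0.4099)

ω' = (0.2553, 1.3768, -0.7104)
q' = (-0.5090, 0.1473, 0.7425, 0.4099)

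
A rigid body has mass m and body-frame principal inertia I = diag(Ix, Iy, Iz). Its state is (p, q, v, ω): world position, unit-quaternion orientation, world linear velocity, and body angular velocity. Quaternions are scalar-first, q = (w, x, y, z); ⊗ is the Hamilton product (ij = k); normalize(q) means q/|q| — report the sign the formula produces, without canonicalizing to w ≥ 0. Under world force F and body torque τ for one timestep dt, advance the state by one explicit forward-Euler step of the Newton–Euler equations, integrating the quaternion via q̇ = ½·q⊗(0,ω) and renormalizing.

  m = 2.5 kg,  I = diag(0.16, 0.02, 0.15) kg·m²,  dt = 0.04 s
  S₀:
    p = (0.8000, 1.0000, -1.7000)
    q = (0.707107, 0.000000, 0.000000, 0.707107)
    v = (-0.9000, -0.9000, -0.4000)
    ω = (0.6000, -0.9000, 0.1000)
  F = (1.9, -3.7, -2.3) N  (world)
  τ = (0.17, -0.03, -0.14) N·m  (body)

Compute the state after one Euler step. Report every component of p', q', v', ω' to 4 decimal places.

p' = (0.7640, 0.9640, -1.7160)
q' = (0.7055, 0.0212, -0.0042, 0.7084)
v' = (-0.8696, -0.9592, -0.4368)
ω' = (0.6454, -0.9612, 0.0425)

gyro term ω×Iω = (-0.0117, 0.0006, 0.0756)
angular accel α = (1.1356, -1.5300, -1.4373)
new body rate ω' = (0.6454, -0.9612, 0.0425)
q⊗(0,ω) = (-0.0707107, 1.0606605, -0.2121321, 0.0707107)
q + ½dt·q⊗(0,ω), renormalized = (0.7055, 0.0212, -0.0042, 0.7084)
p' = p + v·dt = (0.7640, 0.9640, -1.7160)
v + (F/m)dt = (-0.8696, -0.9592, -0.4368)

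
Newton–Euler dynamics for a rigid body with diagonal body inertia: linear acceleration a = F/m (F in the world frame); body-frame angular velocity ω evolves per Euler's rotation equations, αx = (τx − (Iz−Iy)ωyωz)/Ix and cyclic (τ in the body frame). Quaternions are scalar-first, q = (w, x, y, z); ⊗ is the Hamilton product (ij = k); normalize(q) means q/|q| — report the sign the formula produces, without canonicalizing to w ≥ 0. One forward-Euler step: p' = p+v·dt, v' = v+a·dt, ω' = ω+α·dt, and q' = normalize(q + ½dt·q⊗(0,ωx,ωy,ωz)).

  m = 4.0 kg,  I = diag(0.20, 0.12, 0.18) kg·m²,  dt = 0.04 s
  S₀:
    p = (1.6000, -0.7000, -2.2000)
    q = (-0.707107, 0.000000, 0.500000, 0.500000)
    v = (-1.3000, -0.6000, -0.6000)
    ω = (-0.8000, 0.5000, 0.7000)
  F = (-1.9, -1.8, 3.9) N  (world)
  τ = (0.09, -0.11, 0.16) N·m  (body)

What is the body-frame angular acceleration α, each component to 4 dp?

α = (0.3450, -0.8233, 0.7111)

ω×(Iω) gyroscopic = (0.0210, -0.0112, 0.0320)
angular accel α = (0.3450, -0.8233, 0.7111)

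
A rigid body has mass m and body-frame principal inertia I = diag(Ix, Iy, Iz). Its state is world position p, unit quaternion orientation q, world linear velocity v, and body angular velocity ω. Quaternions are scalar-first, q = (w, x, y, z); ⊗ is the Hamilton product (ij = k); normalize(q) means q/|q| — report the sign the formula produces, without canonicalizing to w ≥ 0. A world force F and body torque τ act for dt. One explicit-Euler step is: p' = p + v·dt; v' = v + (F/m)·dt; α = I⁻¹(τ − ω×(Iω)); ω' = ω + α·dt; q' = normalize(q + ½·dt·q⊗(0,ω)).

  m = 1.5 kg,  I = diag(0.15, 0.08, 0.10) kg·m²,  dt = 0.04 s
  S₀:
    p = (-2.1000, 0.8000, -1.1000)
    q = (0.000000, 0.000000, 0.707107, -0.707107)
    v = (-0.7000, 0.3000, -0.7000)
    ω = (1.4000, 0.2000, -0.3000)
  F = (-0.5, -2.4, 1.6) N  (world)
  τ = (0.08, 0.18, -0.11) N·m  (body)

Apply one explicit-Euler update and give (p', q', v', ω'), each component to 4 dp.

angular accel α = (0.5413, 2.5125, -0.9040)
ω' = ω + α·dt = (1.4217, 0.3005, -0.3362)
q⊗(0,ω) = (-0.3535535, -0.0707107, -0.9899498, -0.9899498)
q + ½dt·q⊗(0,ω), renormalized = (-0.0071, -0.0014, 0.6870, -0.7266)
linear accel F/m = (-0.3333, -1.6000, 1.0667)
p + v·dt = (-2.1280, 0.8120, -1.1280)
new velocity v' = (-0.7133, 0.2360, -0.6573)

p' = (-2.1280, 0.8120, -1.1280)
q' = (-0.0071, -0.0014, 0.6870, -0.7266)
v' = (-0.7133, 0.2360, -0.6573)
ω' = (1.4217, 0.3005, -0.3362)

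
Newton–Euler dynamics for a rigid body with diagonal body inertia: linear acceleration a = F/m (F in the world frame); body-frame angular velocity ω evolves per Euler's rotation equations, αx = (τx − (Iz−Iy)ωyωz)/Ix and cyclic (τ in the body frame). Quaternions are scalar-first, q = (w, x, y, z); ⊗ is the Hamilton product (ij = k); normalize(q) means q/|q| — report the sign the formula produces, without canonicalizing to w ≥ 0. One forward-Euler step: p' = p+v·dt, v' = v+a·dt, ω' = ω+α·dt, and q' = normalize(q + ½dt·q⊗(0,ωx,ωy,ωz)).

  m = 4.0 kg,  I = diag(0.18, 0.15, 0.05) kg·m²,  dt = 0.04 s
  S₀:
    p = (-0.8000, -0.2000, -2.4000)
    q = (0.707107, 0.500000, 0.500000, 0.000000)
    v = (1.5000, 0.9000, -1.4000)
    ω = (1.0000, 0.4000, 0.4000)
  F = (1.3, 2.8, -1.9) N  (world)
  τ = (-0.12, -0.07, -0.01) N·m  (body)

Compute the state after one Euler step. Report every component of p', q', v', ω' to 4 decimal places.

precession coupling ω×(Iω) = (-0.0160, 0.0520, -0.0120)
α = I⁻¹(τ − ω×Iω) = (-0.5778, -0.8133, 0.0400)
ω + α·dt = (0.9769, 0.3675, 0.4016)
q⊗(0,ω) = (-0.7000000, 0.9071070, 0.0828428, -0.0171572)
q' = normalize(q + ½dt·q⊗(0,ω)) = (0.6929, 0.5180, 0.5015, -0.0003)
a = (0.3250, 0.7000, -0.4750)
p + v·dt = (-0.7400, -0.1640, -2.4560)
v' = v + a·dt = (1.5130, 0.9280, -1.4190)

p' = (-0.7400, -0.1640, -2.4560)
q' = (0.6929, 0.5180, 0.5015, -0.0003)
v' = (1.5130, 0.9280, -1.4190)
ω' = (0.9769, 0.3675, 0.4016)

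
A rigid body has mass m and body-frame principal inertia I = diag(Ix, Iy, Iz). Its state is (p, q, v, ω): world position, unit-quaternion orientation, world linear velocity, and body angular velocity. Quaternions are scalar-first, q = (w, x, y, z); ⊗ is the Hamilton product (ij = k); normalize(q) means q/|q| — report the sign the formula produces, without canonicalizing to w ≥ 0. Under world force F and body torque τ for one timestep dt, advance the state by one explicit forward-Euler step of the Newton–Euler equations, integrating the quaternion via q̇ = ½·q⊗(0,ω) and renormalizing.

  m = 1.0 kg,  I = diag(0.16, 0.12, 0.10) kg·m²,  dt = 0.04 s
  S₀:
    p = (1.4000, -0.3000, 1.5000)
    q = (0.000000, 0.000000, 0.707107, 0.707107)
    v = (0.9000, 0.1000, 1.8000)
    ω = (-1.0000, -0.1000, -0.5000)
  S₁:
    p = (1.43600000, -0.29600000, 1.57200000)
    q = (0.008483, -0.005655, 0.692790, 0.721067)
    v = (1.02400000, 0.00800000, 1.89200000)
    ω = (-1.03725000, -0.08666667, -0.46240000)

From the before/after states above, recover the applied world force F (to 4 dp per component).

Δv = v₁−v₀ = (0.12400000, -0.09200000, 0.09200000)
applied force F = (3.1000, -2.3000, 2.3000)

F = (3.1000, -2.3000, 2.3000)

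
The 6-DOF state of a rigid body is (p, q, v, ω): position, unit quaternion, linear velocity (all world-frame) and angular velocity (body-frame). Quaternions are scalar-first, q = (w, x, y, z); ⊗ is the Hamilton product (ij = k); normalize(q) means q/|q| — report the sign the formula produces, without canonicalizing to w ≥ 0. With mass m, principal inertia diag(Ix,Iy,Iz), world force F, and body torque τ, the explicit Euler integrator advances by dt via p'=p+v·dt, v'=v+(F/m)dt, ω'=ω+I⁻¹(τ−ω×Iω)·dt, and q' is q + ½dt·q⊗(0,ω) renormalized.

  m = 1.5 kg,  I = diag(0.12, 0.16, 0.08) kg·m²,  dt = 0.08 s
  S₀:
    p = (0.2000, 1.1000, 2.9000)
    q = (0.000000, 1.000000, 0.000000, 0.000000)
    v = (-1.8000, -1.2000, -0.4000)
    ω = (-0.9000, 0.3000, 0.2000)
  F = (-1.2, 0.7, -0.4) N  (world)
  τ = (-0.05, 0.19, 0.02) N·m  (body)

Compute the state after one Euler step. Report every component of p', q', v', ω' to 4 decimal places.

p + v·dt = (0.0560, 1.0040, 2.8680)
new velocity v' = (-1.8640, -1.1627, -0.4213)
precession coupling ω×(Iω) = (-0.0048, -0.0072, -0.0108)
angular accel α = (-0.3767, 1.2325, 0.3850)
ω' = ω + α·dt = (-0.9301, 0.3986, 0.2308)
Hamilton product q⊗(0,ω) = (0.9000000, 0.0000000, -0.2000000, 0.3000000)
q + ½dt·q⊗(0,ω), renormalized = (0.0360, 0.9992, -0.0080, 0.0120)

p' = (0.0560, 1.0040, 2.8680)
q' = (0.0360, 0.9992, -0.0080, 0.0120)
v' = (-1.8640, -1.1627, -0.4213)
ω' = (-0.9301, 0.3986, 0.2308)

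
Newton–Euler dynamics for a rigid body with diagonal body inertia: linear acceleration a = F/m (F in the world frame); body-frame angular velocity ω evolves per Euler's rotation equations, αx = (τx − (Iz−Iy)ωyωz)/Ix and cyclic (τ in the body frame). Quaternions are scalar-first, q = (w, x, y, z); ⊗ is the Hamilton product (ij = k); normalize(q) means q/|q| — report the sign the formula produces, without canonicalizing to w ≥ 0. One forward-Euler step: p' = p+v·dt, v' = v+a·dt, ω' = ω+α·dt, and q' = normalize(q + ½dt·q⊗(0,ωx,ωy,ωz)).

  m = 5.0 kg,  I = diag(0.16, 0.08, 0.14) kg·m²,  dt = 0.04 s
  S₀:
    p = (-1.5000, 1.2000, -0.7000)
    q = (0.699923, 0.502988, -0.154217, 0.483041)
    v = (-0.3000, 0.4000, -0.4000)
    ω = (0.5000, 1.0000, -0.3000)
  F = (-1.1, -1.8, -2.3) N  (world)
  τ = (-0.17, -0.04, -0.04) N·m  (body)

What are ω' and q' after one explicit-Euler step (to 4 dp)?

ω' = (0.4620, 0.9815, -0.3000)
q' = (0.7007, 0.5011, -0.1323, 0.4903)

angular accel α = (-0.9500, -0.4625, 0.0000)
new body rate ω' = (0.4620, 0.9815, -0.3000)
q⊗(0,ω) = (0.0476353, -0.0868144, 1.0923399, 0.3701196)
q' = normalize(q + ½dt·q⊗(0,ω)) = (0.7007, 0.5011, -0.1323, 0.4903)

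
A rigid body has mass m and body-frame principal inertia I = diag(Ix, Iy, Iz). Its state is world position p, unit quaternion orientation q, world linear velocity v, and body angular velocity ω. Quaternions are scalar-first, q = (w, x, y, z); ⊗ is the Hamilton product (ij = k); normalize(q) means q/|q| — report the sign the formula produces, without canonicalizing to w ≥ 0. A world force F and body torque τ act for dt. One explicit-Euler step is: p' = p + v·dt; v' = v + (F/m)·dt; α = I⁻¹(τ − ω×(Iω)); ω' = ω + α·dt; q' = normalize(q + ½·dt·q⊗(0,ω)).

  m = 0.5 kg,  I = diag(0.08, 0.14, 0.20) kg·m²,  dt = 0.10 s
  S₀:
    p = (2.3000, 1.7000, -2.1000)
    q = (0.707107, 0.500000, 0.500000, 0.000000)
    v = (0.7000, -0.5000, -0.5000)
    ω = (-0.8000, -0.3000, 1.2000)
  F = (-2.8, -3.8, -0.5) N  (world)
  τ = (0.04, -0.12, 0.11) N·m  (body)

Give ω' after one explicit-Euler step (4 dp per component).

ω' = (-0.7230, -0.4680, 1.2478)

(τ − ω×Iω)/I = (0.7700, -1.6800, 0.4780)
new body rate ω' = (-0.7230, -0.4680, 1.2478)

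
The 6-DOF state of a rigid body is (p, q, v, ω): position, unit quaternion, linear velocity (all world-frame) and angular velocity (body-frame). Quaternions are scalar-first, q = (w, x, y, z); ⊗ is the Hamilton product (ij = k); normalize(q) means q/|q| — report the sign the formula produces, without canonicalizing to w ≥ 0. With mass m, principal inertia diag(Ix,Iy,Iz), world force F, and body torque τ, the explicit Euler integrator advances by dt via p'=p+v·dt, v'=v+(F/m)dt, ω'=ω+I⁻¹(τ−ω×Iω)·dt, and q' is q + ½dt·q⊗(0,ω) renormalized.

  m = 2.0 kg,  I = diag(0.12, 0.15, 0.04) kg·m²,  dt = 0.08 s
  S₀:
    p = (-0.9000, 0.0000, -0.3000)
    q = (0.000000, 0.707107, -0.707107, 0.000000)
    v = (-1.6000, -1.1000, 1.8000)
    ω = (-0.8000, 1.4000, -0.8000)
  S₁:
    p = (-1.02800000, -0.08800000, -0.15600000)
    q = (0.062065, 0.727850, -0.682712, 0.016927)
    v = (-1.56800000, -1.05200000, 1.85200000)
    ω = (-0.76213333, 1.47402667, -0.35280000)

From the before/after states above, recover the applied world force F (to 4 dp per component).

velocity change Δv = (0.03200000, 0.04800000, 0.05200000)
applied force F = (0.8000, 1.2000, 1.3000)

F = (0.8000, 1.2000, 1.3000)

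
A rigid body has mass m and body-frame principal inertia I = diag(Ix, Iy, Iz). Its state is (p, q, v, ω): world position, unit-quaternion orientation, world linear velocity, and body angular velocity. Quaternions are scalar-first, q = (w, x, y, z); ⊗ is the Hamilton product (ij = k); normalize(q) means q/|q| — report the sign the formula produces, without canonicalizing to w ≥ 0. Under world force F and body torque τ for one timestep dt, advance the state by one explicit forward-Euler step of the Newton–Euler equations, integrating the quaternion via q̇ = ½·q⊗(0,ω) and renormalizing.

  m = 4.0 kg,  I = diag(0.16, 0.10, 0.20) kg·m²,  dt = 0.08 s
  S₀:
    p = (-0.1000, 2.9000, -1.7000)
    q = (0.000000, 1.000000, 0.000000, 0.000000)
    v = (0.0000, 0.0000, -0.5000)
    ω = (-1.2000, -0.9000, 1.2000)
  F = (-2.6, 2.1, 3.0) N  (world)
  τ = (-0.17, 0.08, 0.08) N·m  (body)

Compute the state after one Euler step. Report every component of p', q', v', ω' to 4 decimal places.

a = (-0.6500, 0.5250, 0.7500)
p' = p + v·dt = (-0.1000, 2.9000, -1.7400)
v' = v + a·dt = (-0.0520, 0.0420, -0.4400)
α = I⁻¹(τ − ω×Iω) = (-0.3875, 0.2240, 0.7240)
ω + α·dt = (-1.2310, -0.8821, 1.2579)
q⊗(0,ω) = (1.2000000, 0.0000000, -1.2000000, -0.9000000)
q' = normalize(q + ½dt·q⊗(0,ω)) = (0.0479, 0.9971, -0.0479, -0.0359)

p' = (-0.1000, 2.9000, -1.7400)
q' = (0.0479, 0.9971, -0.0479, -0.0359)
v' = (-0.0520, 0.0420, -0.4400)
ω' = (-1.2310, -0.8821, 1.2579)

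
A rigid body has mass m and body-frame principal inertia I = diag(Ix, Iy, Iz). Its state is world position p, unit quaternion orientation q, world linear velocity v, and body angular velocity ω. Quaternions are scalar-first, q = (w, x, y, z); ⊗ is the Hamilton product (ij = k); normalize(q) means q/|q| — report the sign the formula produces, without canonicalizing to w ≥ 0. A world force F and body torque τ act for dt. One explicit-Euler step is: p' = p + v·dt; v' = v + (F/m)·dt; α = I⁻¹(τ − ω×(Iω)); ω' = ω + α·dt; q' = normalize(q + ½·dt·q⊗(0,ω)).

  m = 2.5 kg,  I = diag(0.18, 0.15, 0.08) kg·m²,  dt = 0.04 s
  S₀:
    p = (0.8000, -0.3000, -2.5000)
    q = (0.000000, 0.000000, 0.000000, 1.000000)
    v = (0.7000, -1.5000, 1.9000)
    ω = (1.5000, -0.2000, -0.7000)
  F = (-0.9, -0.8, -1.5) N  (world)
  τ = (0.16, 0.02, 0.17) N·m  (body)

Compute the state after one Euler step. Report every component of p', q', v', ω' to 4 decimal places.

p' = (0.8280, -0.3600, -2.4240)
q' = (0.0140, 0.0040, 0.0300, 0.9994)
v' = (0.6856, -1.5128, 1.8760)
ω' = (1.5377, -0.1667, -0.6195)

a = (-0.3600, -0.3200, -0.6000)
new position p' = (0.8280, -0.3600, -2.4240)
v' = v + a·dt = (0.6856, -1.5128, 1.8760)
α = I⁻¹(τ − ω×Iω) = (0.9433, 0.8333, 2.0125)
ω' = ω + α·dt = (1.5377, -0.1667, -0.6195)
Hamilton product q⊗(0,ω) = (0.7000000, 0.2000000, 1.5000000, 0.0000000)
updated quaternion q' = (0.0140, 0.0040, 0.0300, 0.9994)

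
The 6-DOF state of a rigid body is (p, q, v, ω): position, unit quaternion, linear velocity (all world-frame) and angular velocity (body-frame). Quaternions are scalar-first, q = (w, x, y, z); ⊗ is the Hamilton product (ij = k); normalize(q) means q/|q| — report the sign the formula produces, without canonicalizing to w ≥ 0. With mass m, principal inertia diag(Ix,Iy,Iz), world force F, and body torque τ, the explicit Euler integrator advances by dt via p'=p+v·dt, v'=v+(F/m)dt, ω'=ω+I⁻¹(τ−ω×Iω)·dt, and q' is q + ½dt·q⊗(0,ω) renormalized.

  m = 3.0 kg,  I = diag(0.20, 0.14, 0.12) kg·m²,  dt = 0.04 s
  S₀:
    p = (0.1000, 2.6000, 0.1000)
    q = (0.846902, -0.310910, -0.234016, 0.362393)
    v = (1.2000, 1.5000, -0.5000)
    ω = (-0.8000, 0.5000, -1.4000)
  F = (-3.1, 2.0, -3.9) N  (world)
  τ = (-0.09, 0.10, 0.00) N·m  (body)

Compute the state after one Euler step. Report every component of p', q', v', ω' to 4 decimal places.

p' = (0.1480, 2.6600, 0.0800)
q' = (0.8539, -0.3213, -0.2399, 0.3316)
v' = (1.1587, 1.5267, -0.5520)
ω' = (-0.8208, 0.5030, -1.4080)

a = F/m = (-1.0333, 0.6667, -1.3000)
new position p' = (0.1480, 2.6600, 0.0800)
new velocity v' = (1.1587, 1.5267, -0.5520)
precession coupling ω×(Iω) = (0.0140, 0.0896, 0.0240)
α = I⁻¹(τ − ω×Iω) = (-0.5200, 0.0743, -0.2000)
ω' = ω + α·dt = (-0.8208, 0.5030, -1.4080)
Hamilton product q⊗(0,ω) = (0.3756302, -0.5310957, -0.3017374, -1.5283306)
q + ½dt·q⊗(0,ω), renormalized = (0.8539, -0.3213, -0.2399, 0.3316)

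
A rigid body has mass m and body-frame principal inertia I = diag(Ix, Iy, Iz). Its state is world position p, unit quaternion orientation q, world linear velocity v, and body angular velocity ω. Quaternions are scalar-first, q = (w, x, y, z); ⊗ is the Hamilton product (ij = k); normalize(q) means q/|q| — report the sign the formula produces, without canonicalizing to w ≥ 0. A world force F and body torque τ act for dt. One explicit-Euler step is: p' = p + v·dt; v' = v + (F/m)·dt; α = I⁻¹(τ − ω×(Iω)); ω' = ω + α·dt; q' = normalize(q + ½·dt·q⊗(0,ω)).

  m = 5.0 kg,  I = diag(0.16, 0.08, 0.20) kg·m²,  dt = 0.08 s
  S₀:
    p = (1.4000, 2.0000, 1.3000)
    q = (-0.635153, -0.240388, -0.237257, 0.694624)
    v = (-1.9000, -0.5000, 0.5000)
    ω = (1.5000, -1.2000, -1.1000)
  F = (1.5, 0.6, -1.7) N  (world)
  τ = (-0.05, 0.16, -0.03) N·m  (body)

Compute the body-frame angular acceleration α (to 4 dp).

α = (-1.3025, 1.1750, -0.8700)

ω×(Iω) gyroscopic = (0.1584, 0.0660, 0.1440)
angular accel α = (-1.3025, 1.1750, -0.8700)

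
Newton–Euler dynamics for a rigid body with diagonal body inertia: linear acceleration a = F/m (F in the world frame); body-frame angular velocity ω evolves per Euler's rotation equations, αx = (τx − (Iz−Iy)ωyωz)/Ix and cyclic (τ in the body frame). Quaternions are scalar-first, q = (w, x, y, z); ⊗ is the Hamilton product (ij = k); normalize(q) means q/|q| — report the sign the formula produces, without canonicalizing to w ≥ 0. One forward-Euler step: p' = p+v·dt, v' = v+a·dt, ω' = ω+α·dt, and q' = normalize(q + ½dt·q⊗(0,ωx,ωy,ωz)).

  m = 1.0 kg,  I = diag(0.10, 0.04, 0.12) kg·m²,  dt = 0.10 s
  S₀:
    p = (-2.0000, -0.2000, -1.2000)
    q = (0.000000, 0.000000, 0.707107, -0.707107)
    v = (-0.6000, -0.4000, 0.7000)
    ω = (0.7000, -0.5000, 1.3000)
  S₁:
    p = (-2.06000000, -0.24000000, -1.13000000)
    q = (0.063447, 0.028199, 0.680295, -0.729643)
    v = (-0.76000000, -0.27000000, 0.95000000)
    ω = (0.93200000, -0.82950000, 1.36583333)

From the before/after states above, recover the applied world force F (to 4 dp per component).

Δv = v₁−v₀ = (-0.16000000, 0.13000000, 0.25000000)
applied force F = (-1.6000, 1.3000, 2.5000)

F = (-1.6000, 1.3000, 2.5000)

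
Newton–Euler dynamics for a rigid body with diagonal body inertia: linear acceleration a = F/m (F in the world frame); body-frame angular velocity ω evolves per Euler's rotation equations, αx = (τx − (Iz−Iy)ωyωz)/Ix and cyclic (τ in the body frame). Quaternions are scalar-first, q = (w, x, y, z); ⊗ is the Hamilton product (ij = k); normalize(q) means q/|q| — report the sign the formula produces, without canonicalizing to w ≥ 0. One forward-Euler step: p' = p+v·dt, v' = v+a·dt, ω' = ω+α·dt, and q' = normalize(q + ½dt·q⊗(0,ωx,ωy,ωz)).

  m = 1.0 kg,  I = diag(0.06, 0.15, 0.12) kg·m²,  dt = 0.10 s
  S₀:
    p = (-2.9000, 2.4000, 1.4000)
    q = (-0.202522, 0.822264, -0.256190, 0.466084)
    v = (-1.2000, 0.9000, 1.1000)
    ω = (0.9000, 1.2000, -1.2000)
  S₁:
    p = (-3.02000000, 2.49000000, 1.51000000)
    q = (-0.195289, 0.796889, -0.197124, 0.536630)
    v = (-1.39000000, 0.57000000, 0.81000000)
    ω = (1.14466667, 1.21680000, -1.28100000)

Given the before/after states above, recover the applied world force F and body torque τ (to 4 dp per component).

F = (-1.9000, -3.3000, -2.9000)
τ = (0.1900, 0.0900, 0.0000)

Δω = ω₁−ω₀ = (0.24466667, 0.01680000, -0.08100000)
τ = I·(Δω/dt) + ω₀×(Iω₀) = (0.1900, 0.0900, 0.0000)
v₁ − v₀ = (-0.19000000, -0.33000000, -0.29000000)
applied force F = (-1.9000, -3.3000, -2.9000)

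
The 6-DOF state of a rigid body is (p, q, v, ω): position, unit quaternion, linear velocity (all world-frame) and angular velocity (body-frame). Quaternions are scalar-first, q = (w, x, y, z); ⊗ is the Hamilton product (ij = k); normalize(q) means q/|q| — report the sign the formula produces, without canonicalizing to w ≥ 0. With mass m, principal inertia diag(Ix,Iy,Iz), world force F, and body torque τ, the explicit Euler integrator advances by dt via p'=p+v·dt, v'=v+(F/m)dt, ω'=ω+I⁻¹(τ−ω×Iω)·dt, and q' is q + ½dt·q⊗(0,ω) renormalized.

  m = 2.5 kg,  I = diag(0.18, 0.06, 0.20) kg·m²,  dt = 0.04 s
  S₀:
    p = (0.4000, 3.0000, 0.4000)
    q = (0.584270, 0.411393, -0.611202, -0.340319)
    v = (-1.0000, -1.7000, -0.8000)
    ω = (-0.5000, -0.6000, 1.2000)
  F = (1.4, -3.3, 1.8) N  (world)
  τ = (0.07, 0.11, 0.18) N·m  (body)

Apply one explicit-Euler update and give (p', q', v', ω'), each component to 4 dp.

p' = (0.3600, 2.9320, 0.3680)
q' = (0.5890, 0.3866, -0.6244, -0.3372)
v' = (-0.9776, -1.7528, -0.7712)
ω' = (-0.4620, -0.5347, 1.2432)

new position p' = (0.3600, 2.9320, 0.3680)
new velocity v' = (-0.9776, -1.7528, -0.7712)
(τ − ω×Iω)/I = (0.9489, 1.6333, 1.0800)
ω' = ω + α·dt = (-0.4620, -0.5347, 1.2432)
Hamilton product q⊗(0,ω) = (0.2473581, -1.2297688, -0.6740741, 0.1486872)
q + ½dt·q⊗(0,ω), renormalized = (0.5890, 0.3866, -0.6244, -0.3372)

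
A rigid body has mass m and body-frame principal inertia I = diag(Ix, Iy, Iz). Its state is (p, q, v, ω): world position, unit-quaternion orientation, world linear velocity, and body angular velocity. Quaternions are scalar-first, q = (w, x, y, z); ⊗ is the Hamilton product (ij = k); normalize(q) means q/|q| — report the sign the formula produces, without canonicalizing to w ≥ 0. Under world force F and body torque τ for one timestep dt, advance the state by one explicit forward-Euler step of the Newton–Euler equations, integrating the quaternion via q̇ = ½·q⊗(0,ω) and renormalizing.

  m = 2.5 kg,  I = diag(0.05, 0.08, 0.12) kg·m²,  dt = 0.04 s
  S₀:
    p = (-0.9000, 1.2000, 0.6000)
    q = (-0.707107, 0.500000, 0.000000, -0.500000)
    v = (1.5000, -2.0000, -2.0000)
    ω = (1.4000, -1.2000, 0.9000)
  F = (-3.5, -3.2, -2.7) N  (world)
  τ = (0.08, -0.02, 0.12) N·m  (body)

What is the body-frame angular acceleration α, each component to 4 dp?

precession coupling ω×(Iω) = (-0.0432, -0.0882, -0.0504)
angular accel α = (2.4640, 0.8525, 1.4200)

α = (2.4640, 0.8525, 1.4200)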